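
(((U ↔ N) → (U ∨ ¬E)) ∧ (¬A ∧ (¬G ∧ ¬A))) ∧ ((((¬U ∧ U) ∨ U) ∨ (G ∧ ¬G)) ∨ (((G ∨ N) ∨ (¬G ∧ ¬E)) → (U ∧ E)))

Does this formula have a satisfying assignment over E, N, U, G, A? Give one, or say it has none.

E = True, N = False, U = True, G = False, A = False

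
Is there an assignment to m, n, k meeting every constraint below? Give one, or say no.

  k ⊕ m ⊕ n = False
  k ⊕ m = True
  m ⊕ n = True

m = False, n = True, k = True

k ⊕ m ⊕ n = T ⊕ F ⊕ T = False ✓
k ⊕ m = T ⊕ F = True ✓
m ⊕ n = F ⊕ T = True ✓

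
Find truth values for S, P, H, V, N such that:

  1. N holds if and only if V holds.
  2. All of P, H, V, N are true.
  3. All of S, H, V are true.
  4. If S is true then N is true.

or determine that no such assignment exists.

S = True, P = True, H = True, V = True, N = True

  (1) N=T, V=T — same ✓
  (2) {P, H, V, N}: all 4 true ✓
  (3) {S, H, V}: all 3 true ✓
  (4) S=T ⇒ N: T ✓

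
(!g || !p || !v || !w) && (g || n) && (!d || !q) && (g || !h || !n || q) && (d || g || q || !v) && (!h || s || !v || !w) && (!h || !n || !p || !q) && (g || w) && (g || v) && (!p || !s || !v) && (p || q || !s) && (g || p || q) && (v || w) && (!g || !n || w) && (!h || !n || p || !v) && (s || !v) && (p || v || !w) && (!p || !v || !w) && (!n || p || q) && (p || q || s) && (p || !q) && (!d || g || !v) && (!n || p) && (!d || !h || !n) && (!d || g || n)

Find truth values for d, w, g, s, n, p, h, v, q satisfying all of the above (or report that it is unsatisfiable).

d = False, w = True, g = True, s = False, n = True, p = True, h = True, v = False, q = False

Set d = False.
Set w = True.
Set g = True.
Set s = False.
  then (s || !v) forces v = False.
  then (p || v || !w) forces p = True.
Set n = True.
Set h = True.
  then (!h || !n || !p || !q) forces q = False.
All clauses satisfied.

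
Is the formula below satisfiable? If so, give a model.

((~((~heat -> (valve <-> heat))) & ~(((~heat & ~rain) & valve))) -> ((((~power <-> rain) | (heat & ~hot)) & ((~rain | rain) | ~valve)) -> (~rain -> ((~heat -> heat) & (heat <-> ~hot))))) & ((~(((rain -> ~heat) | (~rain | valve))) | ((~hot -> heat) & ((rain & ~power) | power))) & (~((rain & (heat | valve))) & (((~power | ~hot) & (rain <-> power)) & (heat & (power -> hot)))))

Unsatisfiable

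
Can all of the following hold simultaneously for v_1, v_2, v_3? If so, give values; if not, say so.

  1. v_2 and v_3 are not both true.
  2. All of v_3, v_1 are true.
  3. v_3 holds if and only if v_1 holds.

v_1 = True; v_2 = False; v_3 = True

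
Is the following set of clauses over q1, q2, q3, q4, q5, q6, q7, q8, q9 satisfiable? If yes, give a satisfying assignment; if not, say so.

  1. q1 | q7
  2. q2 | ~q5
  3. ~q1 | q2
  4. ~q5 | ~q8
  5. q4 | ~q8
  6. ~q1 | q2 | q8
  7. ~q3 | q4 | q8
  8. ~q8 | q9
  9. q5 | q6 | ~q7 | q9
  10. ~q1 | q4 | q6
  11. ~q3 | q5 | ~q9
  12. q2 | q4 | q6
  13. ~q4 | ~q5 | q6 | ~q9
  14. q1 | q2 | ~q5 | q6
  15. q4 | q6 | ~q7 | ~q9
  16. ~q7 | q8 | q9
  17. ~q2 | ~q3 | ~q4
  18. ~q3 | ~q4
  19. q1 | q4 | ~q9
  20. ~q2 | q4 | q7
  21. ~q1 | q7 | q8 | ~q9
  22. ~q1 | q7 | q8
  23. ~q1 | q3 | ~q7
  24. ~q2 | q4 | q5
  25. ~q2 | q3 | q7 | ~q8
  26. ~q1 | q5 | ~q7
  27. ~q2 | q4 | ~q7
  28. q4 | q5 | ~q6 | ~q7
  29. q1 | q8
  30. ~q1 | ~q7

q1 = False, q2 = True, q3 = False, q4 = True, q5 = False, q6 = True, q7 = True, q8 = True, q9 = True

Set q1 = False.
  then (q1 | q7) forces q7 = True.
  then (q1 | q8) forces q8 = True.
  then (~q5 | ~q8) forces q5 = False.
  then (q4 | ~q8) forces q4 = True.
  then (~q8 | q9) forces q9 = True.
  then (~q3 | q5 | ~q9) forces q3 = False.
Set q2 = True.
Set q6 = True.
All clauses satisfied.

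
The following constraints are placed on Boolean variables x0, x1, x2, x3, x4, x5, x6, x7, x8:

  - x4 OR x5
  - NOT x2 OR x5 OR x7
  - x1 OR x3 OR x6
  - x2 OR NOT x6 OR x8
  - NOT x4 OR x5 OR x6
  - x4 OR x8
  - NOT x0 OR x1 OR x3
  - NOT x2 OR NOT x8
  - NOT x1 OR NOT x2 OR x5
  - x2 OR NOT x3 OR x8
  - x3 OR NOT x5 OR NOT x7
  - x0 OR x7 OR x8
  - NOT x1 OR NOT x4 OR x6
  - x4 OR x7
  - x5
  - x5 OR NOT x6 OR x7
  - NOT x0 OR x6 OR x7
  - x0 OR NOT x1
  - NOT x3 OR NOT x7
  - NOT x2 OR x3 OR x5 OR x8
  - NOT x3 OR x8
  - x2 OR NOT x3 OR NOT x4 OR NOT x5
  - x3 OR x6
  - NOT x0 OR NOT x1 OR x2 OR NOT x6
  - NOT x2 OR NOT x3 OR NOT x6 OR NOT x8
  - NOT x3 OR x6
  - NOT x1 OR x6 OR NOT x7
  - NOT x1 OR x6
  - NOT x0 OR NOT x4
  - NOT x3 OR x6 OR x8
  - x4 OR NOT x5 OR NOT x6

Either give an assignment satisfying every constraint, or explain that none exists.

x0 = False, x1 = False, x2 = False, x3 = False, x4 = True, x5 = True, x6 = True, x7 = False, x8 = True

Unit clause (x5) forces x5 = True.
Set x0 = False.
  then (x0 OR NOT x1) forces x1 = False.
Set x2 = False.
Try x3 = True:
  (x2 OR NOT x3 OR x8) forces x8 = True.
  (NOT x3 OR NOT x7) forces x7 = False.
  (x4 OR x7) forces x4 = True.
  clause (x2 OR NOT x3 OR NOT x4 OR NOT x5) is falsified — backtrack.
So x3 = False.
  then (x1 OR x3 OR x6) forces x6 = True.
  then (x2 OR NOT x6 OR x8) forces x8 = True.
  then (x3 OR NOT x5 OR NOT x7) forces x7 = False.
  then (x4 OR x7) forces x4 = True.
All clauses satisfied.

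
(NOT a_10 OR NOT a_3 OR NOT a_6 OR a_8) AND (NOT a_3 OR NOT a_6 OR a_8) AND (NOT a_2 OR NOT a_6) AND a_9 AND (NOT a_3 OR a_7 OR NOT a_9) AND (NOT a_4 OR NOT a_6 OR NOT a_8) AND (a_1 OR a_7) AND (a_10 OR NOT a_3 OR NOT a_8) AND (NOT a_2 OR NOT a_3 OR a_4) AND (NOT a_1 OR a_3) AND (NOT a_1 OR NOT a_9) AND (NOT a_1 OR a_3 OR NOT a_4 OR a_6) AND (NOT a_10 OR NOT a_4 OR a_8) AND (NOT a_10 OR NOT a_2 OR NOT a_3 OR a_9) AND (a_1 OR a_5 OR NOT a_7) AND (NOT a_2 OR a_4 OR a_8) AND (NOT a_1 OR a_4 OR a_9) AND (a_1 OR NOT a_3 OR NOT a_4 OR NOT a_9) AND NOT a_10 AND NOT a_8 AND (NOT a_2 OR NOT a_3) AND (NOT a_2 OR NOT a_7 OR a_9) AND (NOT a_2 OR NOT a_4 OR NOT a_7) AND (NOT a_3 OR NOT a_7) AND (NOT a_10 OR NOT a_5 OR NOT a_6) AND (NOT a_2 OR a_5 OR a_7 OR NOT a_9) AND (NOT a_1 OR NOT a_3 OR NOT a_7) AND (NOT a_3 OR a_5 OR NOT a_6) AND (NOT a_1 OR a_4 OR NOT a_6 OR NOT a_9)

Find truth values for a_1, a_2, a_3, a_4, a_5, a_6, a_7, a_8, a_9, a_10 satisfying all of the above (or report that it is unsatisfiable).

a_1 = False, a_2 = False, a_3 = False, a_4 = True, a_5 = True, a_6 = True, a_7 = True, a_8 = False, a_9 = True, a_10 = False

Unit clause (a_9) forces a_9 = True.
In (NOT a_1 OR NOT a_9) only NOT a_1 is left, so a_1 = False.
Unit clause (NOT a_10) forces a_10 = False.
Unit clause (NOT a_8) forces a_8 = False.
In (a_1 OR a_7) only a_7 is left, so a_7 = True.
In (a_1 OR a_5 OR NOT a_7) only a_5 is left, so a_5 = True.
In (NOT a_3 OR NOT a_7) only NOT a_3 is left, so a_3 = False.
Try a_2 = True:
  (NOT a_2 OR NOT a_6) forces a_6 = False.
  (NOT a_2 OR a_4 OR a_8) forces a_4 = True.
  clause (NOT a_2 OR NOT a_4 OR NOT a_7) is falsified — backtrack.
So a_2 = False.
Set a_4 = True.
Set a_6 = True.
All clauses satisfied.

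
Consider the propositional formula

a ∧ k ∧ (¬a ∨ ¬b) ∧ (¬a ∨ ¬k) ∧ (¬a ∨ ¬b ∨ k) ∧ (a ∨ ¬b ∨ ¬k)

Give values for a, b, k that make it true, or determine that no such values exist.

Case a = True:
  (k) forces k = True.
  Clause (¬a ∨ ¬k) is falsified — contradiction.
Case a = False:
  Clause (a) is falsified — contradiction.
Both cases fail, so the formula is unsatisfiable.

Unsatisfiable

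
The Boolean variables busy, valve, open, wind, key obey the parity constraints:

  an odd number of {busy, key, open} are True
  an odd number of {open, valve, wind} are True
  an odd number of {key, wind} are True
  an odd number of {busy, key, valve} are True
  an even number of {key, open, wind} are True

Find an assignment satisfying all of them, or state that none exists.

busy = False, valve = True, open = True, wind = True, key = False

{busy, key, open}: 1 true → odd ✓
{open, valve, wind}: 3 true → odd ✓
{key, wind}: 1 true → odd ✓
{busy, key, valve}: 1 true → odd ✓
{key, open, wind}: 2 true → even ✓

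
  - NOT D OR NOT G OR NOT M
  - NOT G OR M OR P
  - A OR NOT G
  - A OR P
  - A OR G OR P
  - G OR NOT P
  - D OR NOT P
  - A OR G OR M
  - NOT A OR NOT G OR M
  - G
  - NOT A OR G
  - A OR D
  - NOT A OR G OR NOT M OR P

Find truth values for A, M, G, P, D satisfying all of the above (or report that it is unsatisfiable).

Unit clause (G) forces G = True.
In (A OR NOT G) only A is left, so A = True.
In (NOT A OR NOT G OR M) only M is left, so M = True.
In (NOT D OR NOT G OR NOT M) only NOT D is left, so D = False.
In (D OR NOT P) only NOT P is left, so P = False.
All clauses satisfied.

A=T, M=T, G=T, P=F, D=F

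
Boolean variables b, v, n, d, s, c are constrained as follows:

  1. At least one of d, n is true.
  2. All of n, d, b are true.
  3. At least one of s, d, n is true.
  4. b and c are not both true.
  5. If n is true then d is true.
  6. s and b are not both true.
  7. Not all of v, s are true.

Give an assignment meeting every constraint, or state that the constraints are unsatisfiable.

b = True, v = False, n = True, d = True, s = False, c = False

  (1) {d, n}: 2 true — at least one ✓
  (2) {n, d, b}: all 3 true ✓
  (3) {s, d, n}: 2 true — at least one ✓
  (4) b=T, c=F — not both ✓
  (5) n=T ⇒ d: T ✓
  (6) s=F, b=T — not both ✓
  (7) {v, s}: 0/2 true — not all ✓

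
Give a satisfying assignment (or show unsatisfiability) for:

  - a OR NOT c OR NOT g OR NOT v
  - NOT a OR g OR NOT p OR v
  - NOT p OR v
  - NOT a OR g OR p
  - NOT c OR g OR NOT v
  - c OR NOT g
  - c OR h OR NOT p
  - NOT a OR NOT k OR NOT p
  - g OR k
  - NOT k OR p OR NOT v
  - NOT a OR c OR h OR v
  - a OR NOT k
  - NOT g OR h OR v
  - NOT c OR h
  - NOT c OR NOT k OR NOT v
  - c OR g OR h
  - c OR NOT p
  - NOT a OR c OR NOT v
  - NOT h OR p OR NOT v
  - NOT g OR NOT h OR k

a=T; h=T; g=T; c=T; p=F; v=F; k=T

Set a = True.
Try h = False:
  (NOT c OR h) forces c = False.
  (c OR NOT g) forces g = False.
  clause (c OR g OR h) is falsified — backtrack.
So h = True.
Try g = False:
  (NOT a OR g OR p) forces p = True.
  (NOT a OR g OR NOT p OR v) forces v = True.
  (NOT c OR g OR NOT v) forces c = False.
  clause (c OR NOT p) is falsified — backtrack.
So g = True.
  then (c OR NOT g) forces c = True.
  then (NOT g OR NOT h OR k) forces k = True.
  then (NOT a OR NOT k OR NOT p) forces p = False.
  then (NOT k OR p OR NOT v) forces v = False.
All clauses satisfied.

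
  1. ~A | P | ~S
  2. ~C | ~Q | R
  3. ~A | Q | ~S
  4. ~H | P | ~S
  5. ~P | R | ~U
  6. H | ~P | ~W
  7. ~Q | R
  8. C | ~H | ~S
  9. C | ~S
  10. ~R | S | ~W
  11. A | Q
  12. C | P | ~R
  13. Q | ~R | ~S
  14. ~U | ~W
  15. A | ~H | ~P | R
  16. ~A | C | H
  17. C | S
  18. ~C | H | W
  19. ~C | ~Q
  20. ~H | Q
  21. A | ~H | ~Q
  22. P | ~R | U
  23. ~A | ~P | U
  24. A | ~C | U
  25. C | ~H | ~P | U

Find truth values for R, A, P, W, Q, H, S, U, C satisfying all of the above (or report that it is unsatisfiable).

R = False; A = True; P = False; W = True; Q = False; H = False; S = False; U = False; C = True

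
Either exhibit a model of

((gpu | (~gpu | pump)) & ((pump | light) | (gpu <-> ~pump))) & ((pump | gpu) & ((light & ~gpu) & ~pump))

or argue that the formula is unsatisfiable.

Unsatisfiable

Case gpu = True: the conjunct ~gpu is False.
Case gpu = False: the formula simplifies to ((pump | light) | pump) & (pump & (light & ~pump)).
  pump = True: the conjunct ~pump is False.
  pump = False: the conjunct pump is False.
Both cases fail — unsatisfiable.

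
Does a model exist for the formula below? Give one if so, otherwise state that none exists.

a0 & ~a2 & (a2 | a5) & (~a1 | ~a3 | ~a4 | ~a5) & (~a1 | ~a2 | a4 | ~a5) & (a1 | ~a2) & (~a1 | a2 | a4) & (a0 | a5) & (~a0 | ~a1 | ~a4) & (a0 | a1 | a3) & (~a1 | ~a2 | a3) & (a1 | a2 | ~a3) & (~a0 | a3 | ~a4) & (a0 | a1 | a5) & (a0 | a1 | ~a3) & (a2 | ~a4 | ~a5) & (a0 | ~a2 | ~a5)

a0=T; a1=F; a2=F; a3=F; a4=F; a5=T

Unit clause (a0) forces a0 = True.
Unit clause (~a2) forces a2 = False.
In (a2 | a5) only a5 is left, so a5 = True.
In (a2 | ~a4 | ~a5) only ~a4 is left, so a4 = False.
In (~a1 | a2 | a4) only ~a1 is left, so a1 = False.
In (a1 | a2 | ~a3) only ~a3 is left, so a3 = False.
All clauses satisfied.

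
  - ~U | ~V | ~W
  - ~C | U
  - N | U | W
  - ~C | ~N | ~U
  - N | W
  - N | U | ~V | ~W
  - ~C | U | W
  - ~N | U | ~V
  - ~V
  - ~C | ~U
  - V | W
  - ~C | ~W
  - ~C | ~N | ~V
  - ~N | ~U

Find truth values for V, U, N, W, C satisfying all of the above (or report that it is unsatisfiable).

V = False, U = False, N = True, W = True, C = False

Unit clause (~V) forces V = False.
In (V | W) only W is left, so W = True.
In (~C | ~W) only ~C is left, so C = False.
Set U = False.
Set N = True.
All clauses satisfied.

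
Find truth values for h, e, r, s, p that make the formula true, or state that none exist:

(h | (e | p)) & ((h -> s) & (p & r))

h = True; e = False; r = True; s = True; p = True

  h | (e | p) = True
    e | p = True
  (h -> s) & (p & r) = True
    h -> s = True
    p & r = True
Both conjuncts True, so the formula holds.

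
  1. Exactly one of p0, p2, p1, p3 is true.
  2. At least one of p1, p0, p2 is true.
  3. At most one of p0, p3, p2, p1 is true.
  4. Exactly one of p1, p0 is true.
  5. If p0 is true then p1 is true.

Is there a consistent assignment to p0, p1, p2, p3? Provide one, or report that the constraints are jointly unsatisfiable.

p0=F, p1=T, p2=F, p3=F

  (1) {p0, p2, p1, p3}: 1 true — exactly one ✓
  (2) {p1, p0, p2}: 1 true — at least one ✓
  (3) {p0, p3, p2, p1}: 1 true — at most one ✓
  (4) {p1, p0}: 1 true — exactly one ✓
  (5) p0=F ⇒ p1: vacuous ✓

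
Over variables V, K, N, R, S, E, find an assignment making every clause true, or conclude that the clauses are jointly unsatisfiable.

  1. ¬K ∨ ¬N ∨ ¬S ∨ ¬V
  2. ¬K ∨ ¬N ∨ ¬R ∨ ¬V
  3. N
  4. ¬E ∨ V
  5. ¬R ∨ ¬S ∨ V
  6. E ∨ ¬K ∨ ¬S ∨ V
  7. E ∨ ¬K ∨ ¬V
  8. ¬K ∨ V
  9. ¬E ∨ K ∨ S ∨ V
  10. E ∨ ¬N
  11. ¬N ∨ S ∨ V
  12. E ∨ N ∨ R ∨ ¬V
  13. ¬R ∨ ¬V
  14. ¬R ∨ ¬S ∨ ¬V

V = True, K = True, N = True, R = False, S = False, E = True

Unit clause (N) forces N = True.
In (E ∨ ¬N) only E is left, so E = True.
In (¬E ∨ V) only V is left, so V = True.
In (¬R ∨ ¬V) only ¬R is left, so R = False.
Set K = True.
  then (¬K ∨ ¬N ∨ ¬S ∨ ¬V) forces S = False.
All clauses satisfied.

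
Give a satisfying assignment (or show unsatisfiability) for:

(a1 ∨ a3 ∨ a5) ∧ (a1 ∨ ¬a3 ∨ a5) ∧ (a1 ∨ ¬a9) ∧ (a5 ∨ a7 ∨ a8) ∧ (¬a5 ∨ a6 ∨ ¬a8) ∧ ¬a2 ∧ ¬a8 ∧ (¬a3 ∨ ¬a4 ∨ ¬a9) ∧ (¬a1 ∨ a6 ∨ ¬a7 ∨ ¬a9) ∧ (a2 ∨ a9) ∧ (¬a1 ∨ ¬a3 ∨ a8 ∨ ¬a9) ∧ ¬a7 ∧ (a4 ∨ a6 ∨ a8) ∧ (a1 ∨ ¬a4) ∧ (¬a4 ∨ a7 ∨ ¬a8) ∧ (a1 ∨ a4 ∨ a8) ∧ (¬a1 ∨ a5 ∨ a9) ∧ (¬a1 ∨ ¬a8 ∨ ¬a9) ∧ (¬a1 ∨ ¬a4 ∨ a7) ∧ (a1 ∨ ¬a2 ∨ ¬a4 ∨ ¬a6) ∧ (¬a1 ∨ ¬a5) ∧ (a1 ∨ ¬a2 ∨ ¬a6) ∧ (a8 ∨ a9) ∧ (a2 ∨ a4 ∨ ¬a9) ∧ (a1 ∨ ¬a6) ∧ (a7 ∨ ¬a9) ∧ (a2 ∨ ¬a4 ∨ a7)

Case a7 = True:
  Clause (¬a7) is falsified — contradiction.
Case a7 = False:
  (¬a2) forces a2 = False.
  (¬a8) forces a8 = False.
  (a5 ∨ a7 ∨ a8) forces a5 = True.
  (a2 ∨ a9) forces a9 = True.
  Clause (a7 ∨ ¬a9) is falsified — contradiction.
Both cases fail, so the formula is unsatisfiable.

The formula is unsatisfiable.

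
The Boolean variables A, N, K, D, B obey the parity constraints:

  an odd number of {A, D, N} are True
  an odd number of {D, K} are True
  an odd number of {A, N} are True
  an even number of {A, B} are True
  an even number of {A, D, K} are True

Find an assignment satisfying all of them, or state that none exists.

A = True; N = False; K = True; D = False; B = True

{A, D, N}: 1 true → odd ✓
{D, K}: 1 true → odd ✓
{A, N}: 1 true → odd ✓
{A, B}: 2 true → even ✓
{A, D, K}: 2 true → even ✓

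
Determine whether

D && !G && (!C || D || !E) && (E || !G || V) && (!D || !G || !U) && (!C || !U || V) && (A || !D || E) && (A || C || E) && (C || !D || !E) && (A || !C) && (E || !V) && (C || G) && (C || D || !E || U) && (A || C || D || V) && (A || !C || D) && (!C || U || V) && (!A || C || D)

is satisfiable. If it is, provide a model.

U: False, G: False, V: True, A: True, E: True, C: True, D: True

Unit clause (D) forces D = True.
Unit clause (!G) forces G = False.
In (C || G) only C is left, so C = True.
In (A || !C) only A is left, so A = True.
Set U = False.
  then (!C || U || V) forces V = True.
  then (E || !V) forces E = True.
All clauses satisfied.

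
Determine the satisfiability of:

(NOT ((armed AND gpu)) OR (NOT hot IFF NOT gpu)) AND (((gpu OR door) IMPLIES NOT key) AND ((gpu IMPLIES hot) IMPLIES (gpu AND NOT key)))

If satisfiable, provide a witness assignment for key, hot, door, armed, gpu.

key: False; hot: True; door: True; armed: True; gpu: True

  NOT ((armed AND gpu)) OR (NOT hot IFF NOT gpu) = True
    NOT ((armed AND gpu)) = False
      armed AND gpu = True
    NOT hot IFF NOT gpu = True
      NOT hot = False
      NOT gpu = False
  ((gpu OR door) IMPLIES NOT key) AND ((gpu IMPLIES hot) IMPLIES (gpu AND NOT key)) = True
    (gpu OR door) IMPLIES NOT key = True
      gpu OR door = True
      NOT key = True
    (gpu IMPLIES hot) IMPLIES (gpu AND NOT key) = True
      gpu IMPLIES hot = True
      gpu AND NOT key = True
        NOT key = True
Both conjuncts True, so the formula holds.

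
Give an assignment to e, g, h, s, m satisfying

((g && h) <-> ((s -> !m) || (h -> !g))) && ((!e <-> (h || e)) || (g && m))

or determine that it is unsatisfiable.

e: True, g: True, h: True, s: False, m: True

  (g && h) <-> ((s -> !m) || (h -> !g)) = True
    g && h = True
    (s -> !m) || (h -> !g) = True
      s -> !m = True
        !m = False
      h -> !g = False
        !g = False
  (!e <-> (h || e)) || (g && m) = True
    !e <-> (h || e) = False
      !e = False
      h || e = True
    g && m = True
Both conjuncts True, so the formula holds.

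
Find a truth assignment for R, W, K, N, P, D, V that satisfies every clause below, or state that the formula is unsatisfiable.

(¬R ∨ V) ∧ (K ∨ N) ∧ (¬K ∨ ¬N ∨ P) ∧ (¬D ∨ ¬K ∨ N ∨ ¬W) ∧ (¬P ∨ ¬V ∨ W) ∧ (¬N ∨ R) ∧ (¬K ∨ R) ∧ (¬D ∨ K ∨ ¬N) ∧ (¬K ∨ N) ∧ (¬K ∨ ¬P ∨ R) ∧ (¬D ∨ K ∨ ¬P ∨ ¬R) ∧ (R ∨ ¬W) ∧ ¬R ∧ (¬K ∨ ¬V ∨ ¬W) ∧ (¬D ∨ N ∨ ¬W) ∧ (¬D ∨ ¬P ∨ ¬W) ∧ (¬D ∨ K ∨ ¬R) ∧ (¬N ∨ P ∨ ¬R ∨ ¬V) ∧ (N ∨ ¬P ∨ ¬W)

Case R = True:
  Clause (¬R) is falsified — contradiction.
Case R = False:
  (¬N ∨ R) forces N = False.
  (K ∨ N) forces K = True.
  Clause (¬K ∨ R) is falsified — contradiction.
Both cases fail, so the formula is unsatisfiable.

Unsatisfiable — no assignment works.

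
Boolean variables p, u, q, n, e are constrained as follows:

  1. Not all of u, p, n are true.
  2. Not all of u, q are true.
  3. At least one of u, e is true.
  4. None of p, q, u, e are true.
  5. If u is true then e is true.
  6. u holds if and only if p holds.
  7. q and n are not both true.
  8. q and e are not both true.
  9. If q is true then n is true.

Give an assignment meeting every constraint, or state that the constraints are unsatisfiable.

UNSATISFIABLE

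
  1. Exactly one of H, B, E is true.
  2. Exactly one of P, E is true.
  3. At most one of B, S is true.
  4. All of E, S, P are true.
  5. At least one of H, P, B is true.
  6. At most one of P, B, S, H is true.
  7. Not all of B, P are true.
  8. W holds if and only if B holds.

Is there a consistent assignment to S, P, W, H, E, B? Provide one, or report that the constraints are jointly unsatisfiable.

Unsatisfiable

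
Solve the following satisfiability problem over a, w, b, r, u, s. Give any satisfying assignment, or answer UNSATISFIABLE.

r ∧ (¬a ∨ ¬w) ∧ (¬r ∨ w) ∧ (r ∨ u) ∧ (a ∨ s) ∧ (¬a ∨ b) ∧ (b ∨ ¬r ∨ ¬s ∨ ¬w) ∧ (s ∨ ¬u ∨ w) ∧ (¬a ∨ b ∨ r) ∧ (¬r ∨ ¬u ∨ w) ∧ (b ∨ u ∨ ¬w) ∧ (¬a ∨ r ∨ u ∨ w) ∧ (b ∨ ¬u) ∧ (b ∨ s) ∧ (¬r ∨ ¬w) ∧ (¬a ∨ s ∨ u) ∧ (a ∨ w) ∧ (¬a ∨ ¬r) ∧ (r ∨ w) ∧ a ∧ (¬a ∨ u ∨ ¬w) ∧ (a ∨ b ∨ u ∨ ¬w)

Unsatisfiable — no assignment works.

Case a = True:
  (r) forces r = True.
  Clause (¬a ∨ ¬r) is falsified — contradiction.
Case a = False:
  Clause (a) is falsified — contradiction.
Both cases fail, so the formula is unsatisfiable.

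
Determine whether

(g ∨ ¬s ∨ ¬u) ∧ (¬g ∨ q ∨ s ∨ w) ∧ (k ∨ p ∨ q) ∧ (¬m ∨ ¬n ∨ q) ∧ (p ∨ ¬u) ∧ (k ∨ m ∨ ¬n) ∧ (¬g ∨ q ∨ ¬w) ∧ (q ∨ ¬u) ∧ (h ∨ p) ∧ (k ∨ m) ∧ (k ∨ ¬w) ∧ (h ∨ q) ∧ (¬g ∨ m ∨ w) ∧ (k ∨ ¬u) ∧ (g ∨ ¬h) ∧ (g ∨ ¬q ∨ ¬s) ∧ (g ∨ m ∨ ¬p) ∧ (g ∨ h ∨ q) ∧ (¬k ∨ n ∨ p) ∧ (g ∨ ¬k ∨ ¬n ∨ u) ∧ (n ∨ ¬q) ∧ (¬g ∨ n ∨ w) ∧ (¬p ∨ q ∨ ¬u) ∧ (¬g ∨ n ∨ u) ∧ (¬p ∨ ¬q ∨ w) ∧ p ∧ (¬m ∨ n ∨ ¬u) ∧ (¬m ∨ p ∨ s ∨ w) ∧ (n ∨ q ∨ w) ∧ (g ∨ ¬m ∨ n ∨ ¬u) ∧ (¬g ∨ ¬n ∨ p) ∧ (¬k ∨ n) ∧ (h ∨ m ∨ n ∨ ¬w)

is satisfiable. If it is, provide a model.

Unit clause (p) forces p = True.
Set q = True.
  then (n ∨ ¬q) forces n = True.
  then (¬p ∨ ¬q ∨ w) forces w = True.
  then (k ∨ ¬w) forces k = True.
Set m = True.
Set u = True.
Set g = True.
Set h = False.
Set s = True.
All clauses satisfied.

q: True, k: True, m: True, u: True, g: True, w: True, n: True, h: False, p: True, s: True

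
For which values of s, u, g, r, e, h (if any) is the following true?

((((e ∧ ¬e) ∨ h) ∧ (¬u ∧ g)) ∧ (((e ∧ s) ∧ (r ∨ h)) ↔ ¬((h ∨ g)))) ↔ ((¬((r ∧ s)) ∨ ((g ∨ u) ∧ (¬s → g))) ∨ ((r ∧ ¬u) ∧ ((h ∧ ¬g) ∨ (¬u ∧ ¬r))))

s = True, u = False, g = False, r = True, e = False, h = False

  ((((e ∧ ¬e) ∨ h) ∧ (¬u ∧ g)) ∧ (((e ∧ s) ∧ (r ∨ h)) ↔ ¬((h ∨ g)))) ↔ ((¬((r ∧ s)) ∨ ((g ∨ u) ∧ (¬s → g))) ∨ ((r ∧ ¬u) ∧ ((h ∧ ¬g) ∨ (¬u ∧ ¬r)))) = True
    (((e ∧ ¬e) ∨ h) ∧ (¬u ∧ g)) ∧ (((e ∧ s) ∧ (r ∨ h)) ↔ ¬((h ∨ g))) = False
      ((e ∧ ¬e) ∨ h) ∧ (¬u ∧ g) = False
        (e ∧ ¬e) ∨ h = False
          e ∧ ¬e = False
            ¬e = True
        ¬u ∧ g = False
          ¬u = True
      ((e ∧ s) ∧ (r ∨ h)) ↔ ¬((h ∨ g)) = False
        (e ∧ s) ∧ (r ∨ h) = False
          e ∧ s = False
          r ∨ h = True
        ¬((h ∨ g)) = True
          h ∨ g = False
    (¬((r ∧ s)) ∨ ((g ∨ u) ∧ (¬s → g))) ∨ ((r ∧ ¬u) ∧ ((h ∧ ¬g) ∨ (¬u ∧ ¬r))) = False
      ¬((r ∧ s)) ∨ ((g ∨ u) ∧ (¬s → g)) = False
        ¬((r ∧ s)) = False
          r ∧ s = True
        (g ∨ u) ∧ (¬s → g) = False
          g ∨ u = False
          ¬s → g = True
            ¬s = False
      (r ∧ ¬u) ∧ ((h ∧ ¬g) ∨ (¬u ∧ ¬r)) = False
        r ∧ ¬u = True
          ¬u = True
        (h ∧ ¬g) ∨ (¬u ∧ ¬r) = False
          h ∧ ¬g = False
            ¬g = True
          ¬u ∧ ¬r = False
            ¬u = True
            ¬r = False
The formula evaluates to True.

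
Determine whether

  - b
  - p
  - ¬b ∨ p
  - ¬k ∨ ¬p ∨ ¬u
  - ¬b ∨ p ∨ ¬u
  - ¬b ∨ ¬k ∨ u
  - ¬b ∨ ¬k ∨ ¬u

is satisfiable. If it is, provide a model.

u: True, k: False, b: True, p: True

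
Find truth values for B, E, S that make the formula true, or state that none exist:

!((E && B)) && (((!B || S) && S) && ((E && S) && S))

B = False; E = True; S = True

  !((E && B)) = True
    E && B = False
  ((!B || S) && S) && ((E && S) && S) = True
    (!B || S) && S = True
      !B || S = True
        !B = True
    (E && S) && S = True
      E && S = True
Both conjuncts True, so the formula holds.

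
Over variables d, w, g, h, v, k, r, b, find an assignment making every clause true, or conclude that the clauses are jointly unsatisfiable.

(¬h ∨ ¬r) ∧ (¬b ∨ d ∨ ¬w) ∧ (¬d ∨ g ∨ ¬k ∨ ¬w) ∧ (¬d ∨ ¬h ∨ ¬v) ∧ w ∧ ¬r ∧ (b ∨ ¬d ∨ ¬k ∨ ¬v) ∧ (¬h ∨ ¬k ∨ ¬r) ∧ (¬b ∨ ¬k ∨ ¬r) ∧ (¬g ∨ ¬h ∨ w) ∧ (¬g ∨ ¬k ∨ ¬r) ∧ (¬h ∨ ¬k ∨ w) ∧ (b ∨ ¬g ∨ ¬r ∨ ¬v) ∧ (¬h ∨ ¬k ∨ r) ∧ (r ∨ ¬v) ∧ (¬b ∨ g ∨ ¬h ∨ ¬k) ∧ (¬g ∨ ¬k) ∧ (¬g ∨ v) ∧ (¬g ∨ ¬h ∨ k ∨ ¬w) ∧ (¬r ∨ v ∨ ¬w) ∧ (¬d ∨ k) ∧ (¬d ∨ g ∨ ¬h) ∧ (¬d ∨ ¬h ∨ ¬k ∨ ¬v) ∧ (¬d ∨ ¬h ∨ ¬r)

Unit clause (w) forces w = True.
Unit clause (¬r) forces r = False.
In (r ∨ ¬v) only ¬v is left, so v = False.
In (¬g ∨ v) only ¬g is left, so g = False.
Try d = True:
  (¬d ∨ g ∨ ¬k ∨ ¬w) forces k = False.
  clause (¬d ∨ k) is falsified — backtrack.
So d = False.
  then (¬b ∨ d ∨ ¬w) forces b = False.
Set h = True.
  then (¬h ∨ ¬k ∨ r) forces k = False.
All clauses satisfied.

d = False, w = True, g = False, h = True, v = False, k = False, r = False, b = False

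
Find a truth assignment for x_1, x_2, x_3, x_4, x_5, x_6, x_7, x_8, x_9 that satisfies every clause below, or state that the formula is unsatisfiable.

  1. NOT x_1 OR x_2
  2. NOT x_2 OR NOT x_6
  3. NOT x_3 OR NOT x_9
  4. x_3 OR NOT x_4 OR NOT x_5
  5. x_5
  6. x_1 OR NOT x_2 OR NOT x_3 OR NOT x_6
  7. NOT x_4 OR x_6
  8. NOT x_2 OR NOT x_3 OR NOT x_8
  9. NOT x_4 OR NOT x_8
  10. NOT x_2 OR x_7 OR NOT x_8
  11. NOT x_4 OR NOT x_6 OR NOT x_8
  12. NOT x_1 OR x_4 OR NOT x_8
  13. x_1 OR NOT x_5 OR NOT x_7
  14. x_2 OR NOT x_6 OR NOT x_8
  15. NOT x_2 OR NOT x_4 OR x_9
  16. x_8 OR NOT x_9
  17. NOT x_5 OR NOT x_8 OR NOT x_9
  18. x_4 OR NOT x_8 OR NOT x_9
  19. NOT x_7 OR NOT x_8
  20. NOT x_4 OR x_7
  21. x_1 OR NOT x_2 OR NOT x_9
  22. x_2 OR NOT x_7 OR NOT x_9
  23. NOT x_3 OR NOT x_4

Unit clause (x_5) forces x_5 = True.
Set x_1 = False.
  then (x_1 OR NOT x_5 OR NOT x_7) forces x_7 = False.
  then (NOT x_4 OR x_7) forces x_4 = False.
Set x_2 = True.
  then (NOT x_2 OR NOT x_6) forces x_6 = False.
  then (NOT x_2 OR x_7 OR NOT x_8) forces x_8 = False.
  then (x_8 OR NOT x_9) forces x_9 = False.
Set x_3 = True.
All clauses satisfied.

x_1 = False, x_2 = True, x_3 = True, x_4 = False, x_5 = True, x_6 = False, x_7 = False, x_8 = False, x_9 = False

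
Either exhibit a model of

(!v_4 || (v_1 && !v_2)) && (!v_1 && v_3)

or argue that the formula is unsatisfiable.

v_1 = False; v_2 = False; v_3 = True; v_4 = False

  !v_4 || (v_1 && !v_2) = True
    !v_4 = True
    v_1 && !v_2 = False
      !v_2 = True
  !v_1 && v_3 = True
    !v_1 = True
Both conjuncts True, so the formula holds.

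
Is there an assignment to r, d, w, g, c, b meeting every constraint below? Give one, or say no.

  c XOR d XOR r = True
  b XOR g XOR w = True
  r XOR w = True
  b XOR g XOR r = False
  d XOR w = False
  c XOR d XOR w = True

Adding constraints 1, 3, 6 mod 2: every variable appears an even number of times on the left, so the left side is 0.
But the right sides sum to 1 (mod 2). 0 ≠ 1 — the system is inconsistent.

The formula is unsatisfiable.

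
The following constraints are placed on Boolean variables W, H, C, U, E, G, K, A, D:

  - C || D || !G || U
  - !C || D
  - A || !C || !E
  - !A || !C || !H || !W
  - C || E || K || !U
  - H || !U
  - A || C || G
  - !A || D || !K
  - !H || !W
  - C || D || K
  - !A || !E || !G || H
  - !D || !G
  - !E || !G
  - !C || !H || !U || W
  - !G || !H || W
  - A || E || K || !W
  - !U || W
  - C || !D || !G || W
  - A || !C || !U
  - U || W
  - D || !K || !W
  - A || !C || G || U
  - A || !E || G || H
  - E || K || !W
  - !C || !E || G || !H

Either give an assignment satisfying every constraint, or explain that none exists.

W = True, H = False, C = False, U = False, E = False, G = False, K = True, A = True, D = True

Try W = False:
  (!U || W) forces U = False.
  clause (U || W) is falsified — backtrack.
So W = True.
  then (!H || !W) forces H = False.
  then (H || !U) forces U = False.
Set C = False.
Set E = False.
  then (E || K || !W) forces K = True.
  then (D || !K || !W) forces D = True.
  then (!D || !G) forces G = False.
  then (A || C || G) forces A = True.
All clauses satisfied.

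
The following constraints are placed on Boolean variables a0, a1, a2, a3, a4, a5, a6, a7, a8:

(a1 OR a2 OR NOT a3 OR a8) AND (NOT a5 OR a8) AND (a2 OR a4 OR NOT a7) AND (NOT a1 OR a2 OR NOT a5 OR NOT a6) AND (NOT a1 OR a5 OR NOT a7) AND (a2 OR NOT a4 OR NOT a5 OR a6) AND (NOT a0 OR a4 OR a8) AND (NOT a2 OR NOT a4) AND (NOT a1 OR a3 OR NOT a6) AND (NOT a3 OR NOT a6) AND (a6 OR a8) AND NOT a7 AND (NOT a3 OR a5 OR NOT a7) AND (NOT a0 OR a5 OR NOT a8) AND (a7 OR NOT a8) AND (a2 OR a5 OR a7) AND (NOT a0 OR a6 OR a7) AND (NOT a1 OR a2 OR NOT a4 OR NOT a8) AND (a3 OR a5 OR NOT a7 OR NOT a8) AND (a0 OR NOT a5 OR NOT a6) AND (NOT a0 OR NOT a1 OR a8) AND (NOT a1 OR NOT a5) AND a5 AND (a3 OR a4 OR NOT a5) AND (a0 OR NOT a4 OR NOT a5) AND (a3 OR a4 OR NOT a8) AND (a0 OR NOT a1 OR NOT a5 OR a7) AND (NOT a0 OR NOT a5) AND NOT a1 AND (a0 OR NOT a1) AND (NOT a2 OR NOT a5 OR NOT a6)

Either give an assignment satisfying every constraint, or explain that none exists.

Case a5 = True:
  (NOT a5 OR a8) forces a8 = True.
  (NOT a7) forces a7 = False.
  Clause (a7 OR NOT a8) is falsified — contradiction.
Case a5 = False:
  Clause (a5) is falsified — contradiction.
Both cases fail, so the formula is unsatisfiable.

Unsatisfiable — no assignment works.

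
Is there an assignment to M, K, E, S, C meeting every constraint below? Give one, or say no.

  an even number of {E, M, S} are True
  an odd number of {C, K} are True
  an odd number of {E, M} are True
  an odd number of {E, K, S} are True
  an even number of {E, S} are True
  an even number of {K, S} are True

M=F, K=T, E=T, S=T, C=F

{E, M, S}: 2 true → even ✓
{C, K}: 1 true → odd ✓
{E, M}: 1 true → odd ✓
{E, K, S}: 3 true → odd ✓
{E, S}: 2 true → even ✓
{K, S}: 2 true → even ✓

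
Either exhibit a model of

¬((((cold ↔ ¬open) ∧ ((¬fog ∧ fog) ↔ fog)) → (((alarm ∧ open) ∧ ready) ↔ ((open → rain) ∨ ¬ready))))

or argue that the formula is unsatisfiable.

fog = False, rain = True, ready = False, cold = False, open = True, alarm = True

  ¬((((cold ↔ ¬open) ∧ ((¬fog ∧ fog) ↔ fog)) → (((alarm ∧ open) ∧ ready) ↔ ((open → rain) ∨ ¬ready)))) = True
    ((cold ↔ ¬open) ∧ ((¬fog ∧ fog) ↔ fog)) → (((alarm ∧ open) ∧ ready) ↔ ((open → rain) ∨ ¬ready)) = False
      (cold ↔ ¬open) ∧ ((¬fog ∧ fog) ↔ fog) = True
        cold ↔ ¬open = True
          ¬open = False
        (¬fog ∧ fog) ↔ fog = True
          ¬fog ∧ fog = False
            ¬fog = True
      ((alarm ∧ open) ∧ ready) ↔ ((open → rain) ∨ ¬ready) = False
        (alarm ∧ open) ∧ ready = False
          alarm ∧ open = True
        (open → rain) ∨ ¬ready = True
          open → rain = True
          ¬ready = True
The formula evaluates to True.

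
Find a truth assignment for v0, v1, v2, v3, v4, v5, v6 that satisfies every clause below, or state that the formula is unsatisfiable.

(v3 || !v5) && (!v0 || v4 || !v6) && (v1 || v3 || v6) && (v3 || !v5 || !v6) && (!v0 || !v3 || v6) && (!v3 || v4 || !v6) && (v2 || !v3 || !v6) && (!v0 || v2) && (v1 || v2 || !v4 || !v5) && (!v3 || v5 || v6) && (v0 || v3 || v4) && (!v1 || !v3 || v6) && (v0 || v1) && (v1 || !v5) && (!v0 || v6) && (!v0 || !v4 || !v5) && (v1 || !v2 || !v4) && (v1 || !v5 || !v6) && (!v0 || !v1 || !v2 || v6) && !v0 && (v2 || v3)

v0 = False, v1 = True, v2 = True, v3 = False, v4 = True, v5 = False, v6 = True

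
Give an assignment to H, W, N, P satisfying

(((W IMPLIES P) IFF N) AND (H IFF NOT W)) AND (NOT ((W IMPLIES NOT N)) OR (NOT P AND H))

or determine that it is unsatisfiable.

H: True; W: False; N: True; P: False

  ((W IMPLIES P) IFF N) AND (H IFF NOT W) = True
    (W IMPLIES P) IFF N = True
      W IMPLIES P = True
    H IFF NOT W = True
      NOT W = True
  NOT ((W IMPLIES NOT N)) OR (NOT P AND H) = True
    NOT ((W IMPLIES NOT N)) = False
      W IMPLIES NOT N = True
        NOT N = False
    NOT P AND H = True
      NOT P = True
Both conjuncts True, so the formula holds.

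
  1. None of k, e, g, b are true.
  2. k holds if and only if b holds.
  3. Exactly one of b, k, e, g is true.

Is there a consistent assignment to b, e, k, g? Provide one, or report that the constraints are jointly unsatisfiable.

Unsatisfiable — no assignment works.

Case b = True:
  Constraint (1) is violated (b=T) — contradiction.
Case b = False:
  (1) forces k = False.
  (1) forces e = False.
  (1) forces g = False.
  Constraint (3) is violated (b=F, k=F, e=F, g=F) — contradiction.
Both cases fail — unsatisfiable.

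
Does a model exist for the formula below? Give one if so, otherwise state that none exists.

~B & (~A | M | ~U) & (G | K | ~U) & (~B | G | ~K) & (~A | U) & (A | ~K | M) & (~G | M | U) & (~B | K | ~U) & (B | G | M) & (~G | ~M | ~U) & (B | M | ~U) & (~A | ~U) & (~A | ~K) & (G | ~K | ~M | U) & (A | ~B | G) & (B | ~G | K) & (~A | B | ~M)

Unit clause (~B) forces B = False.
Set K = True.
  then (~A | ~K) forces A = False.
  then (A | ~K | M) forces M = True.
Set U = False.
  then (G | ~K | ~M | U) forces G = True.
All clauses satisfied.

K = True, U = False, G = True, B = False, M = True, A = False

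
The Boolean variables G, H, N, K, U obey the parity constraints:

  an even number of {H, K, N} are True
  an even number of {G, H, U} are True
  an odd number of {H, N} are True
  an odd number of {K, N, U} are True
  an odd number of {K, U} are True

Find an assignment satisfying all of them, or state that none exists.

G = True, H = True, N = False, K = True, U = False

{H, K, N}: 2 true → even ✓
{G, H, U}: 2 true → even ✓
{H, N}: 1 true → odd ✓
{K, N, U}: 1 true → odd ✓
{K, U}: 1 true → odd ✓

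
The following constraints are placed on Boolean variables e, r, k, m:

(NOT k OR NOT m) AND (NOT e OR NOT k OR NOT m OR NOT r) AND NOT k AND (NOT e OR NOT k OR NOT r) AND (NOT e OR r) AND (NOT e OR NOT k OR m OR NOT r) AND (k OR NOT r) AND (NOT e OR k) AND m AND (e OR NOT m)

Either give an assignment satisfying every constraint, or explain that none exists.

Case k = True:
  Clause (NOT k) is falsified — contradiction.
Case k = False:
  (k OR NOT r) forces r = False.
  (NOT e OR r) forces e = False.
  (m) forces m = True.
  Clause (e OR NOT m) is falsified — contradiction.
Both cases fail, so the formula is unsatisfiable.

No satisfying assignment exists.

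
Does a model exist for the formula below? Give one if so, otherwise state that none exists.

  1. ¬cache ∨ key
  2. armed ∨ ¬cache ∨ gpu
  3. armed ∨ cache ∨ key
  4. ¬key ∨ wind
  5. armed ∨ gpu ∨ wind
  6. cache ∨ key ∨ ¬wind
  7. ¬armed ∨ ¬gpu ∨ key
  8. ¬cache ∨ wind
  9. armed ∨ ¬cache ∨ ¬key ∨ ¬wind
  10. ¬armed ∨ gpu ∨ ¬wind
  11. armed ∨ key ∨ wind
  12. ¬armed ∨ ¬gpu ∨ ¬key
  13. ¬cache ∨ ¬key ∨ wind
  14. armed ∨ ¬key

Set armed = True.
Set cache = False.
Try gpu = True:
  (¬armed ∨ ¬gpu ∨ key) forces key = True.
  clause (¬armed ∨ ¬gpu ∨ ¬key) is falsified — backtrack.
So gpu = False.
  then (¬armed ∨ gpu ∨ ¬wind) forces wind = False.
  then (¬key ∨ wind) forces key = False.
All clauses satisfied.

armed = True; cache = False; gpu = False; wind = False; key = False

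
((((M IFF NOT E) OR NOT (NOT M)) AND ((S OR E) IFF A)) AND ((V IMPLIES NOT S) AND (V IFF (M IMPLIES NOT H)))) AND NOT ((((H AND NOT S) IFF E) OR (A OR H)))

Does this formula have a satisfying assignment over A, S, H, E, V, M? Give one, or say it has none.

UNSATISFIABLE

Case H = True: the conjunct NOT ((((H AND NOT S) IFF E) OR (A OR H))) becomes NOT (((NOT S IFF E) OR True)) = False.
Case H = False: the formula simplifies to ((((M IFF NOT E) OR NOT (NOT M)) AND ((S OR E) IFF A)) AND ((V IMPLIES NOT S) AND V)) AND NOT ((NOT E OR A)).
  E = True: simplifies to (((NOT M OR NOT (NOT M)) AND A) AND ((V IMPLIES NOT S) AND V)) AND NOT A.
    A = True: the conjunct NOT A is False.
    A = False: the conjunct A is False.
  E = False: the conjunct NOT ((NOT E OR A)) becomes NOT ((True OR A)) = False.
Both cases fail — unsatisfiable.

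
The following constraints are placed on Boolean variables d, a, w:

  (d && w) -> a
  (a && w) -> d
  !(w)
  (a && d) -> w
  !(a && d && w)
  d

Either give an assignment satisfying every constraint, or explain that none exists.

d: True, a: False, w: False

Unit clause (!w) forces w = False.
Unit clause (d) forces d = True.
In (!a || !d || w) only !a is left, so a = False.
Check each clause:
  (!w): !w holds.
  (d): d holds.
  (!a || d || !w): !a holds.
  (a || !d || !w): !w holds.
  (!a || !d || !w): !a holds.
  (!a || !d || w): !a holds.
All clauses satisfied.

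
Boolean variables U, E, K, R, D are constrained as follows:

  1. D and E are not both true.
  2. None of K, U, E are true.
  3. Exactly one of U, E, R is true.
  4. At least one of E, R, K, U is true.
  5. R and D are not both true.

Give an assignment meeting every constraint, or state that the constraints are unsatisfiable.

U=F, E=F, K=F, R=T, D=F

  (1) D=F, E=F — not both ✓
  (2) {K, U, E}: 0 true — none ✓
  (3) {U, E, R}: 1 true — exactly one ✓
  (4) {E, R, K, U}: 1 true — at least one ✓
  (5) R=T, D=F — not both ✓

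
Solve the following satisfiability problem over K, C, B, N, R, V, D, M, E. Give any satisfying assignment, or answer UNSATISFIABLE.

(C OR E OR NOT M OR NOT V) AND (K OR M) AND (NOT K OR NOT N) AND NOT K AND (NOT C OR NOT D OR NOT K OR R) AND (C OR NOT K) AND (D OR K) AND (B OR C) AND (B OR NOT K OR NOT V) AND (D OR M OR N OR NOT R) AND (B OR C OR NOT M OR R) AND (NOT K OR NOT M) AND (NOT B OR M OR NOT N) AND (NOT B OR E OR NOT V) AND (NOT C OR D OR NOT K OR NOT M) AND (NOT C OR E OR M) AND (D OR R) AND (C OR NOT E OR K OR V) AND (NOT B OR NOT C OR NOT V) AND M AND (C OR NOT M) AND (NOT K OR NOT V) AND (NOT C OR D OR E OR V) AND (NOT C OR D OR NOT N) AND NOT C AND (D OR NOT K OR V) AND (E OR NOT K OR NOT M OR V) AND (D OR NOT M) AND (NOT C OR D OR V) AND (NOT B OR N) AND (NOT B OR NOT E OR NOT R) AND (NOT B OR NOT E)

No satisfying assignment exists.

Case C = True:
  Clause (NOT C) is falsified — contradiction.
Case C = False:
  (NOT K) forces K = False.
  (K OR M) forces M = True.
  Clause (C OR NOT M) is falsified — contradiction.
Both cases fail, so the formula is unsatisfiable.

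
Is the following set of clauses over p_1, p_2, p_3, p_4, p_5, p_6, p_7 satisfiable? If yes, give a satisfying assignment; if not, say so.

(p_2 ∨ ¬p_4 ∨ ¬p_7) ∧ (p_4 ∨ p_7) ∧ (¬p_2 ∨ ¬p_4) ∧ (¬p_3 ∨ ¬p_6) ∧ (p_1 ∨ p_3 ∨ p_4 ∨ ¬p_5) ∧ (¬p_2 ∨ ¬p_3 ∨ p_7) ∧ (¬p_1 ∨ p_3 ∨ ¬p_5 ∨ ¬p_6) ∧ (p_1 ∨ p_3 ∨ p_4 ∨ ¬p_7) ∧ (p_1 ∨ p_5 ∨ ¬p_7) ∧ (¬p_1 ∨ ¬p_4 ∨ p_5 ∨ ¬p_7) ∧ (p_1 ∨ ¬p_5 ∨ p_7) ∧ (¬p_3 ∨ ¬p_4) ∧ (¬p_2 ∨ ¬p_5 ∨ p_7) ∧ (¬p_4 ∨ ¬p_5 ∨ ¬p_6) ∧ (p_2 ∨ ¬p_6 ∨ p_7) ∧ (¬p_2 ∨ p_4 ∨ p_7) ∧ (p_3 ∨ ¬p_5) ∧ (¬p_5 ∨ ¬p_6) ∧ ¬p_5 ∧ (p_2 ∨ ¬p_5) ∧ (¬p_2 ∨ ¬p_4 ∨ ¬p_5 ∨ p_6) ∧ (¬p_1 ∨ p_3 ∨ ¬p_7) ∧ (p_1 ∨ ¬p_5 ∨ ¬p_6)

Unit clause (¬p_5) forces p_5 = False.
Set p_1 = True.
Set p_2 = True.
  then (¬p_2 ∨ ¬p_4) forces p_4 = False.
  then (¬p_2 ∨ p_4 ∨ p_7) forces p_7 = True.
  then (¬p_1 ∨ p_3 ∨ ¬p_7) forces p_3 = True.
  then (¬p_3 ∨ ¬p_6) forces p_6 = False.
All clauses satisfied.

p_1 = True; p_2 = True; p_3 = True; p_4 = False; p_5 = False; p_6 = False; p_7 = True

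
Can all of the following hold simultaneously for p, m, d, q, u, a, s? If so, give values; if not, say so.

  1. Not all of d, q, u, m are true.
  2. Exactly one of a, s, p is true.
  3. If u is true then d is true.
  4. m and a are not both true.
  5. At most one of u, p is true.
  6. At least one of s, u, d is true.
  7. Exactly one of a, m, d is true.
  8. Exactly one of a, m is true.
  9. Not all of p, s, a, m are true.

p = False, m = True, d = False, q = True, u = False, a = False, s = True

  (1) {d, q, u, m}: 2/4 true — not all ✓
  (2) {a, s, p}: 1 true — exactly one ✓
  (3) u=F ⇒ d: vacuous ✓
  (4) m=T, a=F — not both ✓
  (5) {u, p}: 0 true — at most one ✓
  (6) {s, u, d}: 1 true — at least one ✓
  (7) {a, m, d}: 1 true — exactly one ✓
  (8) {a, m}: 1 true — exactly one ✓
  (9) {p, s, a, m}: 2/4 true — not all ✓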